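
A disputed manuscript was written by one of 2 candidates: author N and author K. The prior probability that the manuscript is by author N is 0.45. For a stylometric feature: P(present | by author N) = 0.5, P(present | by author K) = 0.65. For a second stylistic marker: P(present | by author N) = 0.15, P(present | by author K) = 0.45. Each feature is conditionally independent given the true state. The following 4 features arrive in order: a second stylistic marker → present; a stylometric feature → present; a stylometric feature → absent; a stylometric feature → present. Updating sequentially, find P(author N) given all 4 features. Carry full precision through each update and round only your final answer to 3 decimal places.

0.187

After a second stylistic marker='present': P(author N) = 0.15·0.4500 / (0.15·0.4500 + 0.45·0.5500) ≈ 0.2143
After a stylometric feature='present': P(author N) = 0.5·0.2143 / (0.5·0.2143 + 0.65·0.7857) ≈ 0.1734
After a stylometric feature='absent': P(author N) = 0.5·0.1734 / (0.5·0.1734 + 0.35·0.8266) ≈ 0.2306
After a stylometric feature='present': P(author N) = 0.5·0.2306 / (0.5·0.2306 + 0.65·0.7694) ≈ 0.1873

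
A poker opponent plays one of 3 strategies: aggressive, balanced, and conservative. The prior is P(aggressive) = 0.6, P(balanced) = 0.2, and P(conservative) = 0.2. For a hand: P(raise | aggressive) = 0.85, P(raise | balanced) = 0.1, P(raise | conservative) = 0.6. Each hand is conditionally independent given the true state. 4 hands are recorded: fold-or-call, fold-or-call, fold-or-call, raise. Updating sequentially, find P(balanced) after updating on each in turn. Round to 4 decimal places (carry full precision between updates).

After 'fold-or-call': normaliser = 0.15·0.6000 + 0.9·0.2000 + 0.4·0.2000; P(aggressive) ≈ 0.2571, P(balanced) ≈ 0.5143, P(conservative) ≈ 0.2286
After 'fold-or-call': normaliser = 0.15·0.2571 + 0.9·0.5143 + 0.4·0.2286; P(aggressive) ≈ 0.0651, P(balanced) ≈ 0.7807, P(conservative) ≈ 0.1542
After 'fold-or-call': normaliser = 0.15·0.0651 + 0.9·0.7807 + 0.4·0.1542; P(aggressive) ≈ 0.0126, P(balanced) ≈ 0.9077, P(conservative) ≈ 0.0797
After 'raise': normaliser = 0.85·0.0126 + 0.1·0.9077 + 0.6·0.0797; P(aggressive) ≈ 0.0718, P(balanced) ≈ 0.6080, P(conservative) ≈ 0.3203

0.6080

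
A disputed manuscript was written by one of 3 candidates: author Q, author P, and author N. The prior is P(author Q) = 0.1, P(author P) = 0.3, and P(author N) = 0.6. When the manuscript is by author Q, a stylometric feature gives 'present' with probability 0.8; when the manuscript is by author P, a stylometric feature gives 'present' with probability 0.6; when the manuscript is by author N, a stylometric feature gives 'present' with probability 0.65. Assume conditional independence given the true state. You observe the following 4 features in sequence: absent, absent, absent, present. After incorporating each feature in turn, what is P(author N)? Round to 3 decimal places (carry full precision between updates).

0.579

After 'absent': normaliser = 0.2·0.1000 + 0.4·0.3000 + 0.35·0.6000; P(author Q) ≈ 0.0571, P(author P) ≈ 0.3429, P(author N) ≈ 0.6000
After 'absent': normaliser = 0.2·0.0571 + 0.4·0.3429 + 0.35·0.6000; P(author Q) ≈ 0.0319, P(author P) ≈ 0.3825, P(author N) ≈ 0.5857
After 'absent': normaliser = 0.2·0.0319 + 0.4·0.3825 + 0.35·0.5857; P(author Q) ≈ 0.0175, P(author P) ≈ 0.4199, P(author N) ≈ 0.5626
After 'present': normaliser = 0.8·0.0175 + 0.6·0.4199 + 0.65·0.5626; P(author Q) ≈ 0.0222, P(author P) ≈ 0.3989, P(author N) ≈ 0.5790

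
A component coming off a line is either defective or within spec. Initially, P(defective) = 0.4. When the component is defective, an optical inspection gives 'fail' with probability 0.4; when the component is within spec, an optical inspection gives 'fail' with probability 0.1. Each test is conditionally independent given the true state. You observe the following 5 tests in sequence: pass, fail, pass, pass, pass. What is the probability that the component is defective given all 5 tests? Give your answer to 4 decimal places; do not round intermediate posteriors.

0.3450

Each posterior becomes the prior for the next update.
After 'pass': P(defective) = 0.6·0.4000 / (0.6·0.4000 + 0.9·0.6000) ≈ 0.3077
After 'fail': P(defective) = 0.4·0.3077 / (0.4·0.3077 + 0.1·0.6923) ≈ 0.6400
After 'pass': P(defective) = 0.6·0.6400 / (0.6·0.6400 + 0.9·0.3600) ≈ 0.5424
After 'pass': P(defective) = 0.6·0.5424 / (0.6·0.5424 + 0.9·0.4576) ≈ 0.4414
After 'pass': P(defective) = 0.6·0.4414 / (0.6·0.4414 + 0.9·0.5586) ≈ 0.3450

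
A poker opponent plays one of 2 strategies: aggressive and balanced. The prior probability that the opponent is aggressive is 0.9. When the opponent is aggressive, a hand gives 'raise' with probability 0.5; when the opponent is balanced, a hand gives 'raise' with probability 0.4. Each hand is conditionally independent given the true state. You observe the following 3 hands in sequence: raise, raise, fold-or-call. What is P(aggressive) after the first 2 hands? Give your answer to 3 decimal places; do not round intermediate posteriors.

0.934

After 'raise': P(aggressive) = 0.5·0.9000 / (0.5·0.9000 + 0.4·0.1000) ≈ 0.9184
After 'raise': P(aggressive) = 0.5·0.9184 / (0.5·0.9184 + 0.4·0.0816) ≈ 0.9336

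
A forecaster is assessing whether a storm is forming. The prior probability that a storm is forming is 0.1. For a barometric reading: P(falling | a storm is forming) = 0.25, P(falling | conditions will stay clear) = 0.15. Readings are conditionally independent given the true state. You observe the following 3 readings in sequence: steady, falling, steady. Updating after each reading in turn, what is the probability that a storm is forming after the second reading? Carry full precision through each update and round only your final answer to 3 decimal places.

After 'steady': P(storm) = 0.75·0.1000 / (0.75·0.1000 + 0.85·0.9000) ≈ 0.0893
After 'falling': P(storm) = 0.25·0.0893 / (0.25·0.0893 + 0.15·0.9107) ≈ 0.1404

0.140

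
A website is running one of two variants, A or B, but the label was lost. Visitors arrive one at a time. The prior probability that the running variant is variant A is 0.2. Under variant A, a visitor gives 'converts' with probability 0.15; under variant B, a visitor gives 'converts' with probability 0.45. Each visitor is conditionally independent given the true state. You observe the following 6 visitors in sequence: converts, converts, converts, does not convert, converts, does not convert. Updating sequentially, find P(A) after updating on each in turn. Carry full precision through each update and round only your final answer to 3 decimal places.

Apply Bayes' rule sequentially, carrying P(A) forward.
After 'converts': P(A) = 0.15·0.2000 / (0.15·0.2000 + 0.45·0.8000) ≈ 0.0769
After 'converts': P(A) = 0.15·0.0769 / (0.15·0.0769 + 0.45·0.9231) ≈ 0.0270
After 'converts': P(A) = 0.15·0.0270 / (0.15·0.0270 + 0.45·0.9730) ≈ 0.0092
After 'does not convert': P(A) = 0.85·0.0092 / (0.85·0.0092 + 0.55·0.9908) ≈ 0.0141
After 'converts': P(A) = 0.15·0.0141 / (0.15·0.0141 + 0.45·0.9859) ≈ 0.0047
After 'does not convert': P(A) = 0.85·0.0047 / (0.85·0.0047 + 0.55·0.9953) ≈ 0.0073

0.007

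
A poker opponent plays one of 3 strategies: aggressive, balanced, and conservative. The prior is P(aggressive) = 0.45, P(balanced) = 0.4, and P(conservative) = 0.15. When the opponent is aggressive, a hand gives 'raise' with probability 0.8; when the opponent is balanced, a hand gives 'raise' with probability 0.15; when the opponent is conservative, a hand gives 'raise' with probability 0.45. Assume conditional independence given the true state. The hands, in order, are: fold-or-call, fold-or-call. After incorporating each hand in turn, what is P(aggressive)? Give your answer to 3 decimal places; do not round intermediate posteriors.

After 'fold-or-call': normaliser = 0.2·0.4500 + 0.85·0.4000 + 0.55·0.1500; P(aggressive) ≈ 0.1756, P(balanced) ≈ 0.6634, P(conservative) ≈ 0.1610
After 'fold-or-call': normaliser = 0.2·0.1756 + 0.85·0.6634 + 0.55·0.1610; P(aggressive) ≈ 0.0511, P(balanced) ≈ 0.8201, P(conservative) ≈ 0.1288

0.051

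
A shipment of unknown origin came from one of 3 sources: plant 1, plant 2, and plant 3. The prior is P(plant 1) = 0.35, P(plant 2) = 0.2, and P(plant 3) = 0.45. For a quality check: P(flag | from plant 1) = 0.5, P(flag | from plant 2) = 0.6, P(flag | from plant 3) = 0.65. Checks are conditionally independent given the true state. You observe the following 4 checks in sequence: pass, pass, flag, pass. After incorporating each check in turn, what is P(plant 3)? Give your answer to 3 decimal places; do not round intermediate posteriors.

0.298

After 'pass': normaliser = 0.5·0.3500 + 0.4·0.2000 + 0.35·0.4500; P(plant 1) ≈ 0.4242, P(plant 2) ≈ 0.1939, P(plant 3) ≈ 0.3818
After 'pass': normaliser = 0.5·0.4242 + 0.4·0.1939 + 0.35·0.3818; P(plant 1) ≈ 0.5011, P(plant 2) ≈ 0.1832, P(plant 3) ≈ 0.3157
After 'flag': normaliser = 0.5·0.5011 + 0.6·0.1832 + 0.65·0.3157; P(plant 1) ≈ 0.4429, P(plant 2) ≈ 0.1944, P(plant 3) ≈ 0.3627
After 'pass': normaliser = 0.5·0.4429 + 0.4·0.1944 + 0.35·0.3627; P(plant 1) ≈ 0.5196, P(plant 2) ≈ 0.1824, P(plant 3) ≈ 0.2979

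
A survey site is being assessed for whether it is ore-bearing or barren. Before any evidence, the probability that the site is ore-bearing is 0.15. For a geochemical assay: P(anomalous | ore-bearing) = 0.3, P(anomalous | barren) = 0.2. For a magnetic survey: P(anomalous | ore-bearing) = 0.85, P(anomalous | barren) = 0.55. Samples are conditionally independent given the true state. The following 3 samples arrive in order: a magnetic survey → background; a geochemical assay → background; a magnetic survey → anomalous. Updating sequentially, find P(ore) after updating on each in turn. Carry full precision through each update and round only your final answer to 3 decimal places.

After a magnetic survey='background': P(ore) = 0.15·0.1500 / (0.15·0.1500 + 0.45·0.8500) ≈ 0.0556
After a geochemical assay='background': P(ore) = 0.7·0.0556 / (0.7·0.0556 + 0.8·0.9444) ≈ 0.0490
After a magnetic survey='anomalous': P(ore) = 0.85·0.0490 / (0.85·0.0490 + 0.55·0.9510) ≈ 0.0737

0.074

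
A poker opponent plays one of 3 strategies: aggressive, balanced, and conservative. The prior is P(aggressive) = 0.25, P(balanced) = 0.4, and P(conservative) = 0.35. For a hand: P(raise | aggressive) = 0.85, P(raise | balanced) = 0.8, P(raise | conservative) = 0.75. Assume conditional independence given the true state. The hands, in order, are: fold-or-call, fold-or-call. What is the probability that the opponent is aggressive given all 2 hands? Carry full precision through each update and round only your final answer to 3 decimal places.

Apply Bayes' rule sequentially, carrying P(aggressive) forward.
After 'fold-or-call': normaliser = 0.15·0.2500 + 0.2·0.4000 + 0.25·0.3500; P(aggressive) ≈ 0.1829, P(balanced) ≈ 0.3902, P(conservative) ≈ 0.4268
After 'fold-or-call': normaliser = 0.15·0.1829 + 0.2·0.3902 + 0.25·0.4268; P(aggressive) ≈ 0.1293, P(balanced) ≈ 0.3678, P(conservative) ≈ 0.5029

0.129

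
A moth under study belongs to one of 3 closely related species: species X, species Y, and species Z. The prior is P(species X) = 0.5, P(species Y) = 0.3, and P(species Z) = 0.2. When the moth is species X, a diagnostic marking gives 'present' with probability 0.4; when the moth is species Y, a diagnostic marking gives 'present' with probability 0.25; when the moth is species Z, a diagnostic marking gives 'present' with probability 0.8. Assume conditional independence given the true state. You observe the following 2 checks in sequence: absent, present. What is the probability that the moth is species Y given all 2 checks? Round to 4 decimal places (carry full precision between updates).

After 'absent': normaliser = 0.6·0.5000 + 0.75·0.3000 + 0.2·0.2000; P(species X) ≈ 0.5310, P(species Y) ≈ 0.3982, P(species Z) ≈ 0.0708
After 'present': normaliser = 0.4·0.5310 + 0.25·0.3982 + 0.8·0.0708; P(species X) ≈ 0.5762, P(species Y) ≈ 0.2701, P(species Z) ≈ 0.1537

0.2701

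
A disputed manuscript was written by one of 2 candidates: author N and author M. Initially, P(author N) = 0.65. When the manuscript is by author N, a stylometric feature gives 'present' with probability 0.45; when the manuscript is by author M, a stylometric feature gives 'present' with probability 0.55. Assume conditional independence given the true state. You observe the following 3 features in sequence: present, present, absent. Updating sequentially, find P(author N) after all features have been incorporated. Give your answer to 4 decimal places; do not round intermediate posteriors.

0.6031

After 'present': P(author N) = 0.45·0.6500 / (0.45·0.6500 + 0.55·0.3500) ≈ 0.6031
After 'present': P(author N) = 0.45·0.6031 / (0.45·0.6031 + 0.55·0.3969) ≈ 0.5542
After 'absent': P(author N) = 0.55·0.5542 / (0.55·0.5542 + 0.45·0.4458) ≈ 0.6031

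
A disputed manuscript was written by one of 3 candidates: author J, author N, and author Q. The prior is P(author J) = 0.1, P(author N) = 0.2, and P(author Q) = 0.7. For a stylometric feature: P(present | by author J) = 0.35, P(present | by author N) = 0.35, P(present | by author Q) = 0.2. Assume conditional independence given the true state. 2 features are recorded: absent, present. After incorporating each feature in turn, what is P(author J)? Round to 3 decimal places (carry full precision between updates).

0.126

After 'absent': normaliser = 0.65·0.1000 + 0.65·0.2000 + 0.8·0.7000; P(author J) ≈ 0.0861, P(author N) ≈ 0.1722, P(author Q) ≈ 0.7417
After 'present': normaliser = 0.35·0.0861 + 0.35·0.1722 + 0.2·0.7417; P(author J) ≈ 0.1262, P(author N) ≈ 0.2524, P(author Q) ≈ 0.6214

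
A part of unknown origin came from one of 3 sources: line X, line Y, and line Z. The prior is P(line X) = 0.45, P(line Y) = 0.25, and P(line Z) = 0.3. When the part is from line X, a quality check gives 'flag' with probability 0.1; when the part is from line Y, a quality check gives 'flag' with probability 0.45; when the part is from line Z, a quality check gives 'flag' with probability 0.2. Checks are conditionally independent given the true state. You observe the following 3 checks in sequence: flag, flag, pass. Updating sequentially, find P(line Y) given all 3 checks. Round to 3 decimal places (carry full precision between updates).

0.671

After 'flag': normaliser = 0.1·0.4500 + 0.45·0.2500 + 0.2·0.3000; P(line X) ≈ 0.2069, P(line Y) ≈ 0.5172, P(line Z) ≈ 0.2759
After 'flag': normaliser = 0.1·0.2069 + 0.45·0.5172 + 0.2·0.2759; P(line X) ≈ 0.0670, P(line Y) ≈ 0.7542, P(line Z) ≈ 0.1788
After 'pass': normaliser = 0.9·0.0670 + 0.55·0.7542 + 0.8·0.1788; P(line X) ≈ 0.0976, P(line Y) ≈ 0.6710, P(line Z) ≈ 0.2314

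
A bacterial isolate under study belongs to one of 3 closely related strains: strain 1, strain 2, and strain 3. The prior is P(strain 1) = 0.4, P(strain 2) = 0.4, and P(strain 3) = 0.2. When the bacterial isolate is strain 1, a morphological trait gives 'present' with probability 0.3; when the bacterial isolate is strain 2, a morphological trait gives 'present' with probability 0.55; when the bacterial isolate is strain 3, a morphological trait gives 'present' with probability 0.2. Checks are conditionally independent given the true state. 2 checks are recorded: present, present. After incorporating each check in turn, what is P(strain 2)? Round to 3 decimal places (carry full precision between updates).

0.733

After 'present': normaliser = 0.3·0.4000 + 0.55·0.4000 + 0.2·0.2000; P(strain 1) ≈ 0.3158, P(strain 2) ≈ 0.5789, P(strain 3) ≈ 0.1053
After 'present': normaliser = 0.3·0.3158 + 0.55·0.5789 + 0.2·0.1053; P(strain 1) ≈ 0.2182, P(strain 2) ≈ 0.7333, P(strain 3) ≈ 0.0485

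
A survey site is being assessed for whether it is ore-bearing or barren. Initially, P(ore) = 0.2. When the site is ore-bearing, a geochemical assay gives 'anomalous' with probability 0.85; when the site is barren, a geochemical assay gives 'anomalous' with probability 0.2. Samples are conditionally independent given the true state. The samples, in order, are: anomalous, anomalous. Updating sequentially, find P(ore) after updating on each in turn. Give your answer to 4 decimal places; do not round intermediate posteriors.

Apply Bayes' rule sequentially, carrying P(ore) forward.
After 'anomalous': P(ore) = 0.85·0.2000 / (0.85·0.2000 + 0.2·0.8000) ≈ 0.5152
After 'anomalous': P(ore) = 0.85·0.5152 / (0.85·0.5152 + 0.2·0.4848) ≈ 0.8187

0.8187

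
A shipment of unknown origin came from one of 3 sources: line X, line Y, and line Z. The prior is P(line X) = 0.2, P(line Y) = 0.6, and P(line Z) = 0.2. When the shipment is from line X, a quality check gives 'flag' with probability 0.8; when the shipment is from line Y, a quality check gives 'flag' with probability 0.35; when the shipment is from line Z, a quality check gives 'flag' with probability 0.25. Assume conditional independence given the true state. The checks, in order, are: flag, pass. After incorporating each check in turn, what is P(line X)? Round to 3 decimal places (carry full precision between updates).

0.155

Each posterior becomes the prior for the next update.
After 'flag': normaliser = 0.8·0.2000 + 0.35·0.6000 + 0.25·0.2000; P(line X) ≈ 0.3810, P(line Y) ≈ 0.5000, P(line Z) ≈ 0.1190
After 'pass': normaliser = 0.2·0.3810 + 0.65·0.5000 + 0.75·0.1190; P(line X) ≈ 0.1553, P(line Y) ≈ 0.6626, P(line Z) ≈ 0.1820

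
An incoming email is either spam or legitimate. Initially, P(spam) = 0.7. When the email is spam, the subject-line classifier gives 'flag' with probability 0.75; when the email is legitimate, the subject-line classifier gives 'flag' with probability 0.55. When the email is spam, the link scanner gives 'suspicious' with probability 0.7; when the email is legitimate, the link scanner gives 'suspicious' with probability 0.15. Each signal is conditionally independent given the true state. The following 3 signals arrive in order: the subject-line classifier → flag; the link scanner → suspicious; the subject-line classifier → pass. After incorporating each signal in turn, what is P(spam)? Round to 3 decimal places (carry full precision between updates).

0.892

After the subject-line classifier='flag': P(spam) = 0.75·0.7000 / (0.75·0.7000 + 0.55·0.3000) ≈ 0.7609
After the link scanner='suspicious': P(spam) = 0.7·0.7609 / (0.7·0.7609 + 0.15·0.2391) ≈ 0.9369
After the subject-line classifier='pass': P(spam) = 0.25·0.9369 / (0.25·0.9369 + 0.45·0.0631) ≈ 0.8919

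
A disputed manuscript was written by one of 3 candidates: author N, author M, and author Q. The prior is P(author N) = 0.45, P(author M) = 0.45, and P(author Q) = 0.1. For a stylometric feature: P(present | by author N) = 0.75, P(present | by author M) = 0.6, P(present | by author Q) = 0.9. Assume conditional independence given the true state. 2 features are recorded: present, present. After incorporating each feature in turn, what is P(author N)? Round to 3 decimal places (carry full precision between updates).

Each posterior becomes the prior for the next update.
After 'present': normaliser = 0.75·0.4500 + 0.6·0.4500 + 0.9·0.1000; P(author N) ≈ 0.4839, P(author M) ≈ 0.3871, P(author Q) ≈ 0.1290
After 'present': normaliser = 0.75·0.4839 + 0.6·0.3871 + 0.9·0.1290; P(author N) ≈ 0.5102, P(author M) ≈ 0.3265, P(author Q) ≈ 0.1633

0.510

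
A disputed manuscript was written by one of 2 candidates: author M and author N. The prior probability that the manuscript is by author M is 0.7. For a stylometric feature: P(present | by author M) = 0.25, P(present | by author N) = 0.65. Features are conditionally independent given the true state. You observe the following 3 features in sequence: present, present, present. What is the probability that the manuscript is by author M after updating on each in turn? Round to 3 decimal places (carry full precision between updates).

After 'present': P(author M) = 0.25·0.7000 / (0.25·0.7000 + 0.65·0.3000) ≈ 0.4730
After 'present': P(author M) = 0.25·0.4730 / (0.25·0.4730 + 0.65·0.5270) ≈ 0.2566
After 'present': P(author M) = 0.25·0.2566 / (0.25·0.2566 + 0.65·0.7434) ≈ 0.1172

0.117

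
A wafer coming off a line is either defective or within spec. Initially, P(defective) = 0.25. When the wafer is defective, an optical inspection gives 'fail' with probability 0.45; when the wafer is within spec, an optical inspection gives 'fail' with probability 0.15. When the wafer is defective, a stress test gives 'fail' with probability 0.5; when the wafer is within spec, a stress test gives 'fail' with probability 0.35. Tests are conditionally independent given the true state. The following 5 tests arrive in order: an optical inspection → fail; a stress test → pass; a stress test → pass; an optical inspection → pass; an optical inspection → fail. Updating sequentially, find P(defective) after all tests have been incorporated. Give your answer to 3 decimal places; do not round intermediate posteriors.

Each posterior becomes the prior for the next update.
After an optical inspection='fail': P(defective) = 0.45·0.2500 / (0.45·0.2500 + 0.15·0.7500) ≈ 0.5000
After a stress test='pass': P(defective) = 0.5·0.5000 / (0.5·0.5000 + 0.65·0.5000) ≈ 0.4348
After a stress test='pass': P(defective) = 0.5·0.4348 / (0.5·0.4348 + 0.65·0.5652) ≈ 0.3717
After an optical inspection='pass': P(defective) = 0.55·0.3717 / (0.55·0.3717 + 0.85·0.6283) ≈ 0.2769
After an optical inspection='fail': P(defective) = 0.45·0.2769 / (0.45·0.2769 + 0.15·0.7231) ≈ 0.5346

0.535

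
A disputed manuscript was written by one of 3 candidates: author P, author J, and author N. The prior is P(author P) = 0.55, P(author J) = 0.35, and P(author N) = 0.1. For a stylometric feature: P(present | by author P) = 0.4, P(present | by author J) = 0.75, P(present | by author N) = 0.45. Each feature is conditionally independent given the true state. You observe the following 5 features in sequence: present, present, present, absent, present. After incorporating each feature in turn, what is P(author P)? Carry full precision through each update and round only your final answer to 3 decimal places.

0.220

After 'present': normaliser = 0.4·0.5500 + 0.75·0.3500 + 0.45·0.1000; P(author P) ≈ 0.4171, P(author J) ≈ 0.4976, P(author N) ≈ 0.0853
After 'present': normaliser = 0.4·0.4171 + 0.75·0.4976 + 0.45·0.0853; P(author P) ≈ 0.2884, P(author J) ≈ 0.6452, P(author N) ≈ 0.0664
After 'present': normaliser = 0.4·0.2884 + 0.75·0.6452 + 0.45·0.0664; P(author P) ≈ 0.1834, P(author J) ≈ 0.7692, P(author N) ≈ 0.0475
After 'absent': normaliser = 0.6·0.1834 + 0.25·0.7692 + 0.55·0.0475; P(author P) ≈ 0.3350, P(author J) ≈ 0.5855, P(author N) ≈ 0.0795
After 'present': normaliser = 0.4·0.3350 + 0.75·0.5855 + 0.45·0.0795; P(author P) ≈ 0.2201, P(author J) ≈ 0.7212, P(author N) ≈ 0.0587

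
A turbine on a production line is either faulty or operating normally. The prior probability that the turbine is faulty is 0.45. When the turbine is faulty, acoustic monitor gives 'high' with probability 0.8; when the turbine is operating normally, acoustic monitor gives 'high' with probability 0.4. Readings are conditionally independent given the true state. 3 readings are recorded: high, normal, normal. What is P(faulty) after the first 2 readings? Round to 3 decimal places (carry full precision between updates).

0.353

Apply Bayes' rule sequentially, carrying P(faulty) forward.
After 'high': P(faulty) = 0.8·0.4500 / (0.8·0.4500 + 0.4·0.5500) ≈ 0.6207
After 'normal': P(faulty) = 0.2·0.6207 / (0.2·0.6207 + 0.6·0.3793) ≈ 0.3529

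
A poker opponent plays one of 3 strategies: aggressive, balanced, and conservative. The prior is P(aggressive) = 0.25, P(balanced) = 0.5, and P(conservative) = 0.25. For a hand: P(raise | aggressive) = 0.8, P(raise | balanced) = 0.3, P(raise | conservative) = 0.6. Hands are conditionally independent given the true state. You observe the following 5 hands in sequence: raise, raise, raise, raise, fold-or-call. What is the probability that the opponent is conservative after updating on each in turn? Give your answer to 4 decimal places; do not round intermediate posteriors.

After 'raise': normaliser = 0.8·0.2500 + 0.3·0.5000 + 0.6·0.2500; P(aggressive) ≈ 0.4000, P(balanced) ≈ 0.3000, P(conservative) ≈ 0.3000
After 'raise': normaliser = 0.8·0.4000 + 0.3·0.3000 + 0.6·0.3000; P(aggressive) ≈ 0.5424, P(balanced) ≈ 0.1525, P(conservative) ≈ 0.3051
After 'raise': normaliser = 0.8·0.5424 + 0.3·0.1525 + 0.6·0.3051; P(aggressive) ≈ 0.6547, P(balanced) ≈ 0.0691, P(conservative) ≈ 0.2762
After 'raise': normaliser = 0.8·0.6547 + 0.3·0.0691 + 0.6·0.2762; P(aggressive) ≈ 0.7375, P(balanced) ≈ 0.0292, P(conservative) ≈ 0.2333
After 'fold-or-call': normaliser = 0.2·0.7375 + 0.7·0.0292 + 0.4·0.2333; P(aggressive) ≈ 0.5646, P(balanced) ≈ 0.0782, P(conservative) ≈ 0.3573

0.3573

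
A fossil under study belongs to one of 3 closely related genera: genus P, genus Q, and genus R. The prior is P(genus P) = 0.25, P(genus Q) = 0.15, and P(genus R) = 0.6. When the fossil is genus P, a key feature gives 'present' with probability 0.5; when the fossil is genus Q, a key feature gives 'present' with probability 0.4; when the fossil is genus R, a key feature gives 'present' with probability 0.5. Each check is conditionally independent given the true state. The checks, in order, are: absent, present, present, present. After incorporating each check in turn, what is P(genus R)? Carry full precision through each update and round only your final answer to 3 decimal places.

After 'absent': normaliser = 0.5·0.2500 + 0.6·0.1500 + 0.5·0.6000; P(genus P) ≈ 0.2427, P(genus Q) ≈ 0.1748, P(genus R) ≈ 0.5825
After 'present': normaliser = 0.5·0.2427 + 0.4·0.1748 + 0.5·0.5825; P(genus P) ≈ 0.2515, P(genus Q) ≈ 0.1449, P(genus R) ≈ 0.6036
After 'present': normaliser = 0.5·0.2515 + 0.4·0.1449 + 0.5·0.6036; P(genus P) ≈ 0.2590, P(genus Q) ≈ 0.1194, P(genus R) ≈ 0.6216
After 'present': normaliser = 0.5·0.2590 + 0.4·0.1194 + 0.5·0.6216; P(genus P) ≈ 0.2653, P(genus Q) ≈ 0.0978, P(genus R) ≈ 0.6368

0.637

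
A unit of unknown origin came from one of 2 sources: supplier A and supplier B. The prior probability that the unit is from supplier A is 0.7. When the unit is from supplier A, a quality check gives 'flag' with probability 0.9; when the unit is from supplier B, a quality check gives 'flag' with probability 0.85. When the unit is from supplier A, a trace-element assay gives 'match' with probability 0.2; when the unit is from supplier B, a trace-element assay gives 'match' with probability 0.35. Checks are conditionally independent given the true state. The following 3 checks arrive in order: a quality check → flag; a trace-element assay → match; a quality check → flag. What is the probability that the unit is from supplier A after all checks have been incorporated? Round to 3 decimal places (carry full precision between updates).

0.599

After a quality check='flag': P(supplier A) = 0.9·0.7000 / (0.9·0.7000 + 0.85·0.3000) ≈ 0.7119
After a trace-element assay='match': P(supplier A) = 0.2·0.7119 / (0.2·0.7119 + 0.35·0.2881) ≈ 0.5854
After a quality check='flag': P(supplier A) = 0.9·0.5854 / (0.9·0.5854 + 0.85·0.4146) ≈ 0.5992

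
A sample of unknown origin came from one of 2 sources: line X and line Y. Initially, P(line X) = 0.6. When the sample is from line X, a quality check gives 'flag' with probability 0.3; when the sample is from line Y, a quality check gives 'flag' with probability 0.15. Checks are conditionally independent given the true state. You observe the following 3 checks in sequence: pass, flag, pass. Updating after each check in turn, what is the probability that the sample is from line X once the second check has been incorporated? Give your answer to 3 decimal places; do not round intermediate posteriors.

After 'pass': P(line X) = 0.7·0.6000 / (0.7·0.6000 + 0.85·0.4000) ≈ 0.5526
After 'flag': P(line X) = 0.3·0.5526 / (0.3·0.5526 + 0.15·0.4474) ≈ 0.7119

0.712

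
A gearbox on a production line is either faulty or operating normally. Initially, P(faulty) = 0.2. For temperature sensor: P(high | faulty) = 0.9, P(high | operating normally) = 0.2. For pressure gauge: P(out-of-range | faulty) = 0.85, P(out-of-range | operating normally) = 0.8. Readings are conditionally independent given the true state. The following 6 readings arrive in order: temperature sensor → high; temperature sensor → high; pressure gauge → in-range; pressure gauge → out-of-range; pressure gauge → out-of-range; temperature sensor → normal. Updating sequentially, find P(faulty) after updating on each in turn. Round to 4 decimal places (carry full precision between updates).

0.3489

After temperature sensor='high': P(faulty) = 0.9·0.2000 / (0.9·0.2000 + 0.2·0.8000) ≈ 0.5294
After temperature sensor='high': P(faulty) = 0.9·0.5294 / (0.9·0.5294 + 0.2·0.4706) ≈ 0.8351
After pressure gauge='in-range': P(faulty) = 0.15·0.8351 / (0.15·0.8351 + 0.2·0.1649) ≈ 0.7915
After pressure gauge='out-of-range': P(faulty) = 0.85·0.7915 / (0.85·0.7915 + 0.8·0.2085) ≈ 0.8014
After pressure gauge='out-of-range': P(faulty) = 0.85·0.8014 / (0.85·0.8014 + 0.8·0.1986) ≈ 0.8108
After temperature sensor='normal': P(faulty) = 0.1·0.8108 / (0.1·0.8108 + 0.8·0.1892) ≈ 0.3489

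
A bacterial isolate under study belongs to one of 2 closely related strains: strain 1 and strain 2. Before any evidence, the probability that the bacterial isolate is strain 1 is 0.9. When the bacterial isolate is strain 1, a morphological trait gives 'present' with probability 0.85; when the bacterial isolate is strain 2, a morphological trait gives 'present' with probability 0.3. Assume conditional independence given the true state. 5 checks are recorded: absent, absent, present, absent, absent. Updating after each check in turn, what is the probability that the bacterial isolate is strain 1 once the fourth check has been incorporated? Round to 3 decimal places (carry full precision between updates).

0.201

After 'absent': P(strain 1) = 0.15·0.9000 / (0.15·0.9000 + 0.7·0.1000) ≈ 0.6585
After 'absent': P(strain 1) = 0.15·0.6585 / (0.15·0.6585 + 0.7·0.3415) ≈ 0.2924
After 'present': P(strain 1) = 0.85·0.2924 / (0.85·0.2924 + 0.3·0.7076) ≈ 0.5394
After 'absent': P(strain 1) = 0.15·0.5394 / (0.15·0.5394 + 0.7·0.4606) ≈ 0.2006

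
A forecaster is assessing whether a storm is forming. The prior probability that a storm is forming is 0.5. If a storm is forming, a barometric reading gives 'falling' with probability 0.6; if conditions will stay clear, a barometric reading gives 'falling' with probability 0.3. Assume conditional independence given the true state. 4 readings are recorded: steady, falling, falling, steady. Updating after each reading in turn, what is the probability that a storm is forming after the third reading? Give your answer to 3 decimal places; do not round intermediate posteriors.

0.696

After 'steady': P(storm) = 0.4·0.5000 / (0.4·0.5000 + 0.7·0.5000) ≈ 0.3636
After 'falling': P(storm) = 0.6·0.3636 / (0.6·0.3636 + 0.3·0.6364) ≈ 0.5333
After 'falling': P(storm) = 0.6·0.5333 / (0.6·0.5333 + 0.3·0.4667) ≈ 0.6957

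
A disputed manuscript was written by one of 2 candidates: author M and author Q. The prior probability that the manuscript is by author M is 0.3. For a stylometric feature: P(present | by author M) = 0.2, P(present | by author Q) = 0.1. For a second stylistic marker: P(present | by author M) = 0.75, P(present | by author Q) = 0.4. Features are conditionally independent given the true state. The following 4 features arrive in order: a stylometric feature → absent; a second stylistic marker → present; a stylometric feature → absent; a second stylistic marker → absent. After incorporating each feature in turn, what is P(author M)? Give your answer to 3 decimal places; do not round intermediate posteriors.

0.209

After a stylometric feature='absent': P(author M) = 0.8·0.3000 / (0.8·0.3000 + 0.9·0.7000) ≈ 0.2759
After a second stylistic marker='present': P(author M) = 0.75·0.2759 / (0.75·0.2759 + 0.4·0.7241) ≈ 0.4167
After a stylometric feature='absent': P(author M) = 0.8·0.4167 / (0.8·0.4167 + 0.9·0.5833) ≈ 0.3883
After a second stylistic marker='absent': P(author M) = 0.25·0.3883 / (0.25·0.3883 + 0.6·0.6117) ≈ 0.2092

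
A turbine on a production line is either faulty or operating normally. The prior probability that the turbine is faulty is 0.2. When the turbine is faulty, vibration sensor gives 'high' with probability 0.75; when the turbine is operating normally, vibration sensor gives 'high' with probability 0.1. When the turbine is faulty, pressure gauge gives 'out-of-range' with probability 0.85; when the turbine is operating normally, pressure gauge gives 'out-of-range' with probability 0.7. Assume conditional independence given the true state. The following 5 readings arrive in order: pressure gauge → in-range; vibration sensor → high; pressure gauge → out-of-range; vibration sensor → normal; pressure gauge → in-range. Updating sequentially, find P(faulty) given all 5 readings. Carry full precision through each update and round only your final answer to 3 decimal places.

0.137

After pressure gauge='in-range': P(faulty) = 0.15·0.2000 / (0.15·0.2000 + 0.3·0.8000) ≈ 0.1111
After vibration sensor='high': P(faulty) = 0.75·0.1111 / (0.75·0.1111 + 0.1·0.8889) ≈ 0.4839
After pressure gauge='out-of-range': P(faulty) = 0.85·0.4839 / (0.85·0.4839 + 0.7·0.5161) ≈ 0.5324
After vibration sensor='normal': P(faulty) = 0.25·0.5324 / (0.25·0.5324 + 0.9·0.4676) ≈ 0.2402
After pressure gauge='in-range': P(faulty) = 0.15·0.2402 / (0.15·0.2402 + 0.3·0.7598) ≈ 0.1365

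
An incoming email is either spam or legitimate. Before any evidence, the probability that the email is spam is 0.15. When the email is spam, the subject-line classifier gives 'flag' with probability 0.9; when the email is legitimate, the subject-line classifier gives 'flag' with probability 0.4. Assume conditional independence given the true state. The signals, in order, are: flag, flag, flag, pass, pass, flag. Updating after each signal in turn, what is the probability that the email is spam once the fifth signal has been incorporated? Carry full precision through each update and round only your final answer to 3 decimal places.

After 'flag': P(spam) = 0.9·0.1500 / (0.9·0.1500 + 0.4·0.8500) ≈ 0.2842
After 'flag': P(spam) = 0.9·0.2842 / (0.9·0.2842 + 0.4·0.7158) ≈ 0.4718
After 'flag': P(spam) = 0.9·0.4718 / (0.9·0.4718 + 0.4·0.5282) ≈ 0.6678
After 'pass': P(spam) = 0.1·0.6678 / (0.1·0.6678 + 0.6·0.3322) ≈ 0.2509
After 'pass': P(spam) = 0.1·0.2509 / (0.1·0.2509 + 0.6·0.7491) ≈ 0.0529

0.053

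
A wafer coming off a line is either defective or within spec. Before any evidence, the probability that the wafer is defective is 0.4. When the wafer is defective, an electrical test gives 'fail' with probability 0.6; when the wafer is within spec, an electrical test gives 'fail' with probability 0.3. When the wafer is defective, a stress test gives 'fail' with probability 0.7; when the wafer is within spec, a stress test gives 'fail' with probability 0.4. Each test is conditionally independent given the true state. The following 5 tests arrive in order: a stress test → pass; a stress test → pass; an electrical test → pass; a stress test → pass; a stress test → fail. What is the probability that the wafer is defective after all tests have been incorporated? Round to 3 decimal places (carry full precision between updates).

0.077

After a stress test='pass': P(defective) = 0.3·0.4000 / (0.3·0.4000 + 0.6·0.6000) ≈ 0.2500
After a stress test='pass': P(defective) = 0.3·0.2500 / (0.3·0.2500 + 0.6·0.7500) ≈ 0.1429
After an electrical test='pass': P(defective) = 0.4·0.1429 / (0.4·0.1429 + 0.7·0.8571) ≈ 0.0870
After a stress test='pass': P(defective) = 0.3·0.0870 / (0.3·0.0870 + 0.6·0.9130) ≈ 0.0455
After a stress test='fail': P(defective) = 0.7·0.0455 / (0.7·0.0455 + 0.4·0.9545) ≈ 0.0769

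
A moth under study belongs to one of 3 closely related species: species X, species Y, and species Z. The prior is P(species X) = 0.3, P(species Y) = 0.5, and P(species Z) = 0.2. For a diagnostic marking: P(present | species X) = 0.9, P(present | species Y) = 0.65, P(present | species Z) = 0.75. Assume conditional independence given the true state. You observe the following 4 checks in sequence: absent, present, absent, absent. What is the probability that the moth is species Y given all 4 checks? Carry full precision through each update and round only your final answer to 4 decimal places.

0.8421

Each posterior becomes the prior for the next update.
After 'absent': normaliser = 0.1·0.3000 + 0.35·0.5000 + 0.25·0.2000; P(species X) ≈ 0.1176, P(species Y) ≈ 0.6863, P(species Z) ≈ 0.1961
After 'present': normaliser = 0.9·0.1176 + 0.65·0.6863 + 0.75·0.1961; P(species X) ≈ 0.1515, P(species Y) ≈ 0.6381, P(species Z) ≈ 0.2104
After 'absent': normaliser = 0.1·0.1515 + 0.35·0.6381 + 0.25·0.2104; P(species X) ≈ 0.0520, P(species Y) ≈ 0.7673, P(species Z) ≈ 0.1807
After 'absent': normaliser = 0.1·0.0520 + 0.35·0.7673 + 0.25·0.1807; P(species X) ≈ 0.0163, P(species Y) ≈ 0.8421, P(species Z) ≈ 0.1416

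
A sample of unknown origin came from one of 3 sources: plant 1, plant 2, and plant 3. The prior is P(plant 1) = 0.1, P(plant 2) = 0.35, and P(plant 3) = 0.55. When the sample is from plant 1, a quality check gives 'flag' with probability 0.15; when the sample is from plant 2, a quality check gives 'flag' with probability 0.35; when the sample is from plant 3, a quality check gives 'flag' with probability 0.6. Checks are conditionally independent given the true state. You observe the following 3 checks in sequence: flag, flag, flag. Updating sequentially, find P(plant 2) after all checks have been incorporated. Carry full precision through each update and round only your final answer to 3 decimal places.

0.112

Each posterior becomes the prior for the next update.
After 'flag': normaliser = 0.15·0.1000 + 0.35·0.3500 + 0.6·0.5500; P(plant 1) ≈ 0.0321, P(plant 2) ≈ 0.2620, P(plant 3) ≈ 0.7059
After 'flag': normaliser = 0.15·0.0321 + 0.35·0.2620 + 0.6·0.7059; P(plant 1) ≈ 0.0093, P(plant 2) ≈ 0.1763, P(plant 3) ≈ 0.8144
After 'flag': normaliser = 0.15·0.0093 + 0.35·0.1763 + 0.6·0.8144; P(plant 1) ≈ 0.0025, P(plant 2) ≈ 0.1119, P(plant 3) ≈ 0.8856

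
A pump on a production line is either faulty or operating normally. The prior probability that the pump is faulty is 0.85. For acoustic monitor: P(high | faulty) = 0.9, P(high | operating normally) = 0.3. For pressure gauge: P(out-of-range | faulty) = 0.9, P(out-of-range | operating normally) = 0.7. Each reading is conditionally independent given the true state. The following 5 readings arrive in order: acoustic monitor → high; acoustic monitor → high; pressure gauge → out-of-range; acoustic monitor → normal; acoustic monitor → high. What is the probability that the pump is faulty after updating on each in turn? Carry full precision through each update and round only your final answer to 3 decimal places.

0.966

After acoustic monitor='high': P(faulty) = 0.9·0.8500 / (0.9·0.8500 + 0.3·0.1500) ≈ 0.9444
After acoustic monitor='high': P(faulty) = 0.9·0.9444 / (0.9·0.9444 + 0.3·0.0556) ≈ 0.9808
After pressure gauge='out-of-range': P(faulty) = 0.9·0.9808 / (0.9·0.9808 + 0.7·0.0192) ≈ 0.9850
After acoustic monitor='normal': P(faulty) = 0.1·0.9850 / (0.1·0.9850 + 0.7·0.0150) ≈ 0.9035
After acoustic monitor='high': P(faulty) = 0.9·0.9035 / (0.9·0.9035 + 0.3·0.0965) ≈ 0.9656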